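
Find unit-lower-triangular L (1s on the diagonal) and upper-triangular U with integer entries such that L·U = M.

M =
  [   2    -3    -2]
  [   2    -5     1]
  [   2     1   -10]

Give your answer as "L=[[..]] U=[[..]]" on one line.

L=[[1,0,0],[1,1,0],[1,-2,1]] U=[[2,-3,-2],[0,-2,3],[0,0,-2]]

  R1 -= 1·R0 → [0,-2,3]
  R2 -= 1·R0 → [0,4,-8]
  R2 -= -2·R1 → [0,0,-2]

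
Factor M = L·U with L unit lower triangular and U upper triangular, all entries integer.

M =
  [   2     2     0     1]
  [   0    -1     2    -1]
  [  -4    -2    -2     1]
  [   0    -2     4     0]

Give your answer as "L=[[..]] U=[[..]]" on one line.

  R1 -= 0·R0 → [0,-1,2,-1]
  R2 -= -2·R0 → [0,2,-2,3]
  R3 -= 0·R0 → [0,-2,4,0]
  R2 -= -2·R1 → [0,0,2,1]
  R3 -= 2·R1 → [0,0,0,2]
  R3 -= 0·R2 → [0,0,0,2]

L=[[1,0,0,0],[0,1,0,0],[-2,-2,1,0],[0,2,0,1]] U=[[2,2,0,1],[0,-1,2,-1],[0,0,2,1],[0,0,0,2]]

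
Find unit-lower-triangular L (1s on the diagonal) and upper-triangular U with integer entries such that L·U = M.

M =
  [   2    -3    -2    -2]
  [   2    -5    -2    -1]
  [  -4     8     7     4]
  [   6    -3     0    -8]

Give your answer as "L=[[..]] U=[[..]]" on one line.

  r1 -= 1·r0 → [0,-2,0,1]
  r2 -= -2·r0 → [0,2,3,0]
  r3 -= 3·r0 → [0,6,6,-2]
  r2 -= -1·r1 → [0,0,3,1]
  r3 -= -3·r1 → [0,0,6,1]
  r3 -= 2·r2 → [0,0,0,-1]

L=[[1,0,0,0],[1,1,0,0],[-2,-1,1,0],[3,-3,2,1]] U=[[2,-3,-2,-2],[0,-2,0,1],[0,0,3,1],[0,0,0,-1]]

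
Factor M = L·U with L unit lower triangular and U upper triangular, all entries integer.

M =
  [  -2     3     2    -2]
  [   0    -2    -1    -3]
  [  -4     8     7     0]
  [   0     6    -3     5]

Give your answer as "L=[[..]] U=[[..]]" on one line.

L=[[1,0,0,0],[0,1,0,0],[2,-1,1,0],[0,-3,-3,1]] U=[[-2,3,2,-2],[0,-2,-1,-3],[0,0,2,1],[0,0,0,-1]]

  row1 -= 0·row0 → [0,-2,-1,-3]
  row2 -= 2·row0 → [0,2,3,4]
  row3 -= 0·row0 → [0,6,-3,5]
  row2 -= -1·row1 → [0,0,2,1]
  row3 -= -3·row1 → [0,0,-6,-4]
  row3 -= -3·row2 → [0,0,0,-1]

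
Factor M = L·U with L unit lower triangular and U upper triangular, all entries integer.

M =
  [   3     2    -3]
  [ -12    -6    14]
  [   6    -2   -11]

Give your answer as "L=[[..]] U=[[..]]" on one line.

  R1 -= -4·R0 → [0,2,2]
  R2 -= 2·R0 → [0,-6,-5]
  R2 -= -3·R1 → [0,0,1]

L=[[1,0,0],[-4,1,0],[2,-3,1]] U=[[3,2,-3],[0,2,2],[0,0,1]]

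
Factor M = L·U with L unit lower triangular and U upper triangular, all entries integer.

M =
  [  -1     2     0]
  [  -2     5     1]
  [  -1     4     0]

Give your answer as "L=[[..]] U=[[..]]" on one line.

  row1 -= 2·row0 → [0,1,1]
  row2 -= 1·row0 → [0,2,0]
  row2 -= 2·row1 → [0,0,-2]

L=[[1,0,0],[2,1,0],[1,2,1]] U=[[-1,2,0],[0,1,1],[0,0,-2]]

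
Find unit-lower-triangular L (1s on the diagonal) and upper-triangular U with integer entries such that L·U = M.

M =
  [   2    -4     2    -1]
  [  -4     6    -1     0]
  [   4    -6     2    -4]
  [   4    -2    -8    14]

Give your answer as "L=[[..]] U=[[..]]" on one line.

  r1 -= -2·r0 → [0,-2,3,-2]
  r2 -= 2·r0 → [0,2,-2,-2]
  r3 -= 2·r0 → [0,6,-12,16]
  r2 -= -1·r1 → [0,0,1,-4]
  r3 -= -3·r1 → [0,0,-3,10]
  r3 -= -3·r2 → [0,0,0,-2]

L=[[1,0,0,0],[-2,1,0,0],[2,-1,1,0],[2,-3,-3,1]] U=[[2,-4,2,-1],[0,-2,3,-2],[0,0,1,-4],[0,0,0,-2]]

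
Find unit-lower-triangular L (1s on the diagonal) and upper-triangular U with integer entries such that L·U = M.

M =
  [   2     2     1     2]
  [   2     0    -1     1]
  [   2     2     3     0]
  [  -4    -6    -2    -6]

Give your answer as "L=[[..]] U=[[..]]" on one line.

  row1 -= 1·row0 → [0,-2,-2,-1]
  row2 -= 1·row0 → [0,0,2,-2]
  row3 -= -2·row0 → [0,-2,0,-2]
  row2 -= 0·row1 → [0,0,2,-2]
  row3 -= 1·row1 → [0,0,2,-1]
  row3 -= 1·row2 → [0,0,0,1]

L=[[1,0,0,0],[1,1,0,0],[1,0,1,0],[-2,1,1,1]] U=[[2,2,1,2],[0,-2,-2,-1],[0,0,2,-2],[0,0,0,1]]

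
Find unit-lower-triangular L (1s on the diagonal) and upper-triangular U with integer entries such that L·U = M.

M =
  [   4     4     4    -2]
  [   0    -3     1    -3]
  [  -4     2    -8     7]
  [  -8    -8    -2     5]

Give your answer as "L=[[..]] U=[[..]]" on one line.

  R1 -= 0·R0 → [0,-3,1,-3]
  R2 -= -1·R0 → [0,6,-4,5]
  R3 -= -2·R0 → [0,0,6,1]
  R2 -= -2·R1 → [0,0,-2,-1]
  R3 -= 0·R1 → [0,0,6,1]
  R3 -= -3·R2 → [0,0,0,-2]

L=[[1,0,0,0],[0,1,0,0],[-1,-2,1,0],[-2,0,-3,1]] U=[[4,4,4,-2],[0,-3,1,-3],[0,0,-2,-1],[0,0,0,-2]]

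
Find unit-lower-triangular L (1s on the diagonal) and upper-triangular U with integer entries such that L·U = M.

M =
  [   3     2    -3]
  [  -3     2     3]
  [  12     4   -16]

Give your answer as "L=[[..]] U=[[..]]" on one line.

L=[[1,0,0],[-1,1,0],[4,-1,1]] U=[[3,2,-3],[0,4,0],[0,0,-4]]

  r1 -= -1·r0 → [0,4,0]
  r2 -= 4·r0 → [0,-4,-4]
  r2 -= -1·r1 → [0,0,-4]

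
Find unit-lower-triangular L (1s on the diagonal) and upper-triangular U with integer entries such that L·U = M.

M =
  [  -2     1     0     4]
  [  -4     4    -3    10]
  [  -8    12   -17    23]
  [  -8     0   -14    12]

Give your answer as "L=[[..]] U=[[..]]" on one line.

L=[[1,0,0,0],[2,1,0,0],[4,4,1,0],[4,-2,4,1]] U=[[-2,1,0,4],[0,2,-3,2],[0,0,-5,-1],[0,0,0,4]]

  r1 -= 2·r0 → [0,2,-3,2]
  r2 -= 4·r0 → [0,8,-17,7]
  r3 -= 4·r0 → [0,-4,-14,-4]
  r2 -= 4·r1 → [0,0,-5,-1]
  r3 -= -2·r1 → [0,0,-20,0]
  r3 -= 4·r2 → [0,0,0,4]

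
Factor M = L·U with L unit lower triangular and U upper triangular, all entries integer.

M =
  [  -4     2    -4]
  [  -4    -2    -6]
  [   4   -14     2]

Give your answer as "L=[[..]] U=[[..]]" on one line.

L=[[1,0,0],[1,1,0],[-1,3,1]] U=[[-4,2,-4],[0,-4,-2],[0,0,4]]

  r1 -= 1·r0 → [0,-4,-2]
  r2 -= -1·r0 → [0,-12,-2]
  r2 -= 3·r1 → [0,0,4]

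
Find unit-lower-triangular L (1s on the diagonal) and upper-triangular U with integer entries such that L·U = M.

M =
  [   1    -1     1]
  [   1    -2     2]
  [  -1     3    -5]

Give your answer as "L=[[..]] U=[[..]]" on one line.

L=[[1,0,0],[1,1,0],[-1,-2,1]] U=[[1,-1,1],[0,-1,1],[0,0,-2]]

  row1 -= 1·row0 → [0,-1,1]
  row2 -= -1·row0 → [0,2,-4]
  row2 -= -2·row1 → [0,0,-2]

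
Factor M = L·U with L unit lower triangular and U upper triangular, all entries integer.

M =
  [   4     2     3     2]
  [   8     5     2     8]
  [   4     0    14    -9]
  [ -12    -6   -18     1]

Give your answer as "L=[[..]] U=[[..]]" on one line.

L=[[1,0,0,0],[2,1,0,0],[1,-2,1,0],[-3,0,-3,1]] U=[[4,2,3,2],[0,1,-4,4],[0,0,3,-3],[0,0,0,-2]]

  row1 -= 2·row0 → [0,1,-4,4]
  row2 -= 1·row0 → [0,-2,11,-11]
  row3 -= -3·row0 → [0,0,-9,7]
  row2 -= -2·row1 → [0,0,3,-3]
  row3 -= 0·row1 → [0,0,-9,7]
  row3 -= -3·row2 → [0,0,0,-2]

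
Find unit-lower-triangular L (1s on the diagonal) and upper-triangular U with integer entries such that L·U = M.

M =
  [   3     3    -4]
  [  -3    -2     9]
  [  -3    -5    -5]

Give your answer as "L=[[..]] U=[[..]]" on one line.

  r1 -= -1·r0 → [0,1,5]
  r2 -= -1·r0 → [0,-2,-9]
  r2 -= -2·r1 → [0,0,1]

L=[[1,0,0],[-1,1,0],[-1,-2,1]] U=[[3,3,-4],[0,1,5],[0,0,1]]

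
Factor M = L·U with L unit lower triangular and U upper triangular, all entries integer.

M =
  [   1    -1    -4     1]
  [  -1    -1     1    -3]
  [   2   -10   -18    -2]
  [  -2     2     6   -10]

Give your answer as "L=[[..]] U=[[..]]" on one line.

L=[[1,0,0,0],[-1,1,0,0],[2,4,1,0],[-2,0,-1,1]] U=[[1,-1,-4,1],[0,-2,-3,-2],[0,0,2,4],[0,0,0,-4]]

  row1 -= -1·row0 → [0,-2,-3,-2]
  row2 -= 2·row0 → [0,-8,-10,-4]
  row3 -= -2·row0 → [0,0,-2,-8]
  row2 -= 4·row1 → [0,0,2,4]
  row3 -= 0·row1 → [0,0,-2,-8]
  row3 -= -1·row2 → [0,0,0,-4]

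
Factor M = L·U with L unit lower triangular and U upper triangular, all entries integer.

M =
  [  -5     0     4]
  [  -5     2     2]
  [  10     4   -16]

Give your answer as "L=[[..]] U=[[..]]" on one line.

  R1 -= 1·R0 → [0,2,-2]
  R2 -= -2·R0 → [0,4,-8]
  R2 -= 2·R1 → [0,0,-4]

L=[[1,0,0],[1,1,0],[-2,2,1]] U=[[-5,0,4],[0,2,-2],[0,0,-4]]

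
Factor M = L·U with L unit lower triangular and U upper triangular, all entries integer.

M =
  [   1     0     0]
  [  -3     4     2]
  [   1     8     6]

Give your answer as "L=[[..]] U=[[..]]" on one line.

  R1 -= -3·R0 → [0,4,2]
  R2 -= 1·R0 → [0,8,6]
  R2 -= 2·R1 → [0,0,2]

L=[[1,0,0],[-3,1,0],[1,2,1]] U=[[1,0,0],[0,4,2],[0,0,2]]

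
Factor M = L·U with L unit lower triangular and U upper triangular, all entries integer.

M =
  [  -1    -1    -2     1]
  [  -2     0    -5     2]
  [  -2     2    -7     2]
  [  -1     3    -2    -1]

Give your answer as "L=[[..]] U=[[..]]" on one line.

  r1 -= 2·r0 → [0,2,-1,0]
  r2 -= 2·r0 → [0,4,-3,0]
  r3 -= 1·r0 → [0,4,0,-2]
  r2 -= 2·r1 → [0,0,-1,0]
  r3 -= 2·r1 → [0,0,2,-2]
  r3 -= -2·r2 → [0,0,0,-2]

L=[[1,0,0,0],[2,1,0,0],[2,2,1,0],[1,2,-2,1]] U=[[-1,-1,-2,1],[0,2,-1,0],[0,0,-1,0],[0,0,0,-2]]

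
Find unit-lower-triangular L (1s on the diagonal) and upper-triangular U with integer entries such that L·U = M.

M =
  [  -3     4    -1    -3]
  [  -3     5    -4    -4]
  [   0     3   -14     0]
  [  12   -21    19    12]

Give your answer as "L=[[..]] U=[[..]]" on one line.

  row1 -= 1·row0 → [0,1,-3,-1]
  row2 -= 0·row0 → [0,3,-14,0]
  row3 -= -4·row0 → [0,-5,15,0]
  row2 -= 3·row1 → [0,0,-5,3]
  row3 -= -5·row1 → [0,0,0,-5]
  row3 -= 0·row2 → [0,0,0,-5]

L=[[1,0,0,0],[1,1,0,0],[0,3,1,0],[-4,-5,0,1]] U=[[-3,4,-1,-3],[0,1,-3,-1],[0,0,-5,3],[0,0,0,-5]]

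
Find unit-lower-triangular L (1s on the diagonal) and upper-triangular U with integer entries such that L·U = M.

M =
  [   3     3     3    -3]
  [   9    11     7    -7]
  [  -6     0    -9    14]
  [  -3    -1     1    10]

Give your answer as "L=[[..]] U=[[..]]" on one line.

L=[[1,0,0,0],[3,1,0,0],[-2,3,1,0],[-1,1,2,1]] U=[[3,3,3,-3],[0,2,-2,2],[0,0,3,2],[0,0,0,1]]

  r1 -= 3·r0 → [0,2,-2,2]
  r2 -= -2·r0 → [0,6,-3,8]
  r3 -= -1·r0 → [0,2,4,7]
  r2 -= 3·r1 → [0,0,3,2]
  r3 -= 1·r1 → [0,0,6,5]
  r3 -= 2·r2 → [0,0,0,1]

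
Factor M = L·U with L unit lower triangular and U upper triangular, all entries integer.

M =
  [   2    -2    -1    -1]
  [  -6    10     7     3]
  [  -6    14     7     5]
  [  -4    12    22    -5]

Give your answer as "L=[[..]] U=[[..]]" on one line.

L=[[1,0,0,0],[-3,1,0,0],[-3,2,1,0],[-2,2,-3,1]] U=[[2,-2,-1,-1],[0,4,4,0],[0,0,-4,2],[0,0,0,-1]]

  r1 -= -3·r0 → [0,4,4,0]
  r2 -= -3·r0 → [0,8,4,2]
  r3 -= -2·r0 → [0,8,20,-7]
  r2 -= 2·r1 → [0,0,-4,2]
  r3 -= 2·r1 → [0,0,12,-7]
  r3 -= -3·r2 → [0,0,0,-1]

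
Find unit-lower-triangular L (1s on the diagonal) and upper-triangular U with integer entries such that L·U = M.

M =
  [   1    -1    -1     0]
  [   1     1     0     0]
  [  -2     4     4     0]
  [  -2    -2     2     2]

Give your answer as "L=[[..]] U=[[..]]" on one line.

  R1 -= 1·R0 → [0,2,1,0]
  R2 -= -2·R0 → [0,2,2,0]
  R3 -= -2·R0 → [0,-4,0,2]
  R2 -= 1·R1 → [0,0,1,0]
  R3 -= -2·R1 → [0,0,2,2]
  R3 -= 2·R2 → [0,0,0,2]

L=[[1,0,0,0],[1,1,0,0],[-2,1,1,0],[-2,-2,2,1]] U=[[1,-1,-1,0],[0,2,1,0],[0,0,1,0],[0,0,0,2]]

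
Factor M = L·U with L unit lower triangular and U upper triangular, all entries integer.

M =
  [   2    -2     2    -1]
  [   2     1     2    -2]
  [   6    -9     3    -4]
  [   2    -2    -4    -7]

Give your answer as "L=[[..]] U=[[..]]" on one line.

L=[[1,0,0,0],[1,1,0,0],[3,-1,1,0],[1,0,2,1]] U=[[2,-2,2,-1],[0,3,0,-1],[0,0,-3,-2],[0,0,0,-2]]

  r1 -= 1·r0 → [0,3,0,-1]
  r2 -= 3·r0 → [0,-3,-3,-1]
  r3 -= 1·r0 → [0,0,-6,-6]
  r2 -= -1·r1 → [0,0,-3,-2]
  r3 -= 0·r1 → [0,0,-6,-6]
  r3 -= 2·r2 → [0,0,0,-2]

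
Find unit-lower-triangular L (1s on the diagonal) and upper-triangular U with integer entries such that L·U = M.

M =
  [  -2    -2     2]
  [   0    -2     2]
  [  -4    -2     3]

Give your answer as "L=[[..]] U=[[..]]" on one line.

  row1 -= 0·row0 → [0,-2,2]
  row2 -= 2·row0 → [0,2,-1]
  row2 -= -1·row1 → [0,0,1]

L=[[1,0,0],[0,1,0],[2,-1,1]] U=[[-2,-2,2],[0,-2,2],[0,0,1]]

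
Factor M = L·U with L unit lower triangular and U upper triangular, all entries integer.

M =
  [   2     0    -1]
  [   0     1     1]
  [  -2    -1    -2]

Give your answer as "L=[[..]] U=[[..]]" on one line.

L=[[1,0,0],[0,1,0],[-1,-1,1]] U=[[2,0,-1],[0,1,1],[0,0,-2]]

  row1 -= 0·row0 → [0,1,1]
  row2 -= -1·row0 → [0,-1,-3]
  row2 -= -1·row1 → [0,0,-2]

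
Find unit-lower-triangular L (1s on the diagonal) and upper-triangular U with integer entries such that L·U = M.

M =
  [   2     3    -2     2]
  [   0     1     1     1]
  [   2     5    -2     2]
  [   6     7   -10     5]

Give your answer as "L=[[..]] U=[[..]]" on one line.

  row1 -= 0·row0 → [0,1,1,1]
  row2 -= 1·row0 → [0,2,0,0]
  row3 -= 3·row0 → [0,-2,-4,-1]
  row2 -= 2·row1 → [0,0,-2,-2]
  row3 -= -2·row1 → [0,0,-2,1]
  row3 -= 1·row2 → [0,0,0,3]

L=[[1,0,0,0],[0,1,0,0],[1,2,1,0],[3,-2,1,1]] U=[[2,3,-2,2],[0,1,1,1],[0,0,-2,-2],[0,0,0,3]]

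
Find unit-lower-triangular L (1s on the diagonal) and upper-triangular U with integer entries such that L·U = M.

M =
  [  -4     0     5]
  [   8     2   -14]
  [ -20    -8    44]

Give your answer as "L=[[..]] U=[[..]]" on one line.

  R1 -= -2·R0 → [0,2,-4]
  R2 -= 5·R0 → [0,-8,19]
  R2 -= -4·R1 → [0,0,3]

L=[[1,0,0],[-2,1,0],[5,-4,1]] U=[[-4,0,5],[0,2,-4],[0,0,3]]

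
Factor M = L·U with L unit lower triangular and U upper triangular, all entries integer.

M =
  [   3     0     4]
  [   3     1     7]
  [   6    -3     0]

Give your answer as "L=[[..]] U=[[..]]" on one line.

  row1 -= 1·row0 → [0,1,3]
  row2 -= 2·row0 → [0,-3,-8]
  row2 -= -3·row1 → [0,0,1]

L=[[1,0,0],[1,1,0],[2,-3,1]] U=[[3,0,4],[0,1,3],[0,0,1]]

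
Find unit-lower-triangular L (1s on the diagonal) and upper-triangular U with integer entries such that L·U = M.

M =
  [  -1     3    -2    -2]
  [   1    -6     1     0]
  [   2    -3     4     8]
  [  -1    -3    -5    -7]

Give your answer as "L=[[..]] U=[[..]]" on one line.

  row1 -= -1·row0 → [0,-3,-1,-2]
  row2 -= -2·row0 → [0,3,0,4]
  row3 -= 1·row0 → [0,-6,-3,-5]
  row2 -= -1·row1 → [0,0,-1,2]
  row3 -= 2·row1 → [0,0,-1,-1]
  row3 -= 1·row2 → [0,0,0,-3]

L=[[1,0,0,0],[-1,1,0,0],[-2,-1,1,0],[1,2,1,1]] U=[[-1,3,-2,-2],[0,-3,-1,-2],[0,0,-1,2],[0,0,0,-3]]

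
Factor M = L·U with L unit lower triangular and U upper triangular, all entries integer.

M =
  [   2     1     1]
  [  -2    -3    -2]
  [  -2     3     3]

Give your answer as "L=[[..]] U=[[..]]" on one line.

L=[[1,0,0],[-1,1,0],[-1,-2,1]] U=[[2,1,1],[0,-2,-1],[0,0,2]]

  R1 -= -1·R0 → [0,-2,-1]
  R2 -= -1·R0 → [0,4,4]
  R2 -= -2·R1 → [0,0,2]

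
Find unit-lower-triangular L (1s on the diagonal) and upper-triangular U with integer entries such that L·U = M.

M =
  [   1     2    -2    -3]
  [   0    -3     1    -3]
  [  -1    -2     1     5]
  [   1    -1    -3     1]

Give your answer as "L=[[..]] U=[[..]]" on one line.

L=[[1,0,0,0],[0,1,0,0],[-1,0,1,0],[1,1,2,1]] U=[[1,2,-2,-3],[0,-3,1,-3],[0,0,-1,2],[0,0,0,3]]

  R1 -= 0·R0 → [0,-3,1,-3]
  R2 -= -1·R0 → [0,0,-1,2]
  R3 -= 1·R0 → [0,-3,-1,4]
  R2 -= 0·R1 → [0,0,-1,2]
  R3 -= 1·R1 → [0,0,-2,7]
  R3 -= 2·R2 → [0,0,0,3]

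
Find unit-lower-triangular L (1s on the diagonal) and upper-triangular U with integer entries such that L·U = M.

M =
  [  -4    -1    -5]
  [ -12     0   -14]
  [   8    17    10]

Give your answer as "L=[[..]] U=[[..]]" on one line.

  R1 -= 3·R0 → [0,3,1]
  R2 -= -2·R0 → [0,15,0]
  R2 -= 5·R1 → [0,0,-5]

L=[[1,0,0],[3,1,0],[-2,5,1]] U=[[-4,-1,-5],[0,3,1],[0,0,-5]]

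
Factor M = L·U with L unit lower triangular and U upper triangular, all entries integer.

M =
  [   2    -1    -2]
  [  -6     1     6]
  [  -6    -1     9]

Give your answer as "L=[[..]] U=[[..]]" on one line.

L=[[1,0,0],[-3,1,0],[-3,2,1]] U=[[2,-1,-2],[0,-2,0],[0,0,3]]

  r1 -= -3·r0 → [0,-2,0]
  r2 -= -3·r0 → [0,-4,3]
  r2 -= 2·r1 → [0,0,3]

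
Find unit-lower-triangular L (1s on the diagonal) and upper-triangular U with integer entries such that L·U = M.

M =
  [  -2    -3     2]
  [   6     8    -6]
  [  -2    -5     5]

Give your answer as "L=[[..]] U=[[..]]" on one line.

L=[[1,0,0],[-3,1,0],[1,2,1]] U=[[-2,-3,2],[0,-1,0],[0,0,3]]

  r1 -= -3·r0 → [0,-1,0]
  r2 -= 1·r0 → [0,-2,3]
  r2 -= 2·r1 → [0,0,3]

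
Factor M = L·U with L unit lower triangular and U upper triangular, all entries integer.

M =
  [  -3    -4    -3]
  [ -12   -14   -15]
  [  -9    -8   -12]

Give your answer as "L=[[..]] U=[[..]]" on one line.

L=[[1,0,0],[4,1,0],[3,2,1]] U=[[-3,-4,-3],[0,2,-3],[0,0,3]]

  r1 -= 4·r0 → [0,2,-3]
  r2 -= 3·r0 → [0,4,-3]
  r2 -= 2·r1 → [0,0,3]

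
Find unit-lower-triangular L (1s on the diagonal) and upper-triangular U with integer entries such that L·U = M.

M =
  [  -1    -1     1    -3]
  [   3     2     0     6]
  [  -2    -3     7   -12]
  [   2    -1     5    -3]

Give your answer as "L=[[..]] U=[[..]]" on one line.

  r1 -= -3·r0 → [0,-1,3,-3]
  r2 -= 2·r0 → [0,-1,5,-6]
  r3 -= -2·r0 → [0,-3,7,-9]
  r2 -= 1·r1 → [0,0,2,-3]
  r3 -= 3·r1 → [0,0,-2,0]
  r3 -= -1·r2 → [0,0,0,-3]

L=[[1,0,0,0],[-3,1,0,0],[2,1,1,0],[-2,3,-1,1]] U=[[-1,-1,1,-3],[0,-1,3,-3],[0,0,2,-3],[0,0,0,-3]]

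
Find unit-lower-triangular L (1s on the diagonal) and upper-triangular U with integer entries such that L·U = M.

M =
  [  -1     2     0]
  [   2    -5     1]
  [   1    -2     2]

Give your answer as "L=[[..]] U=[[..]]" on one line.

  r1 -= -2·r0 → [0,-1,1]
  r2 -= -1·r0 → [0,0,2]
  r2 -= 0·r1 → [0,0,2]

L=[[1,0,0],[-2,1,0],[-1,0,1]] U=[[-1,2,0],[0,-1,1],[0,0,2]]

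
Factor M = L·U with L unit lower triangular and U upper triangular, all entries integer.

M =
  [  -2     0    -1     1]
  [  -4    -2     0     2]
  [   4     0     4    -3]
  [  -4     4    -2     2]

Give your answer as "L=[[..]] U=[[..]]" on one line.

  R1 -= 2·R0 → [0,-2,2,0]
  R2 -= -2·R0 → [0,0,2,-1]
  R3 -= 2·R0 → [0,4,0,0]
  R2 -= 0·R1 → [0,0,2,-1]
  R3 -= -2·R1 → [0,0,4,0]
  R3 -= 2·R2 → [0,0,0,2]

L=[[1,0,0,0],[2,1,0,0],[-2,0,1,0],[2,-2,2,1]] U=[[-2,0,-1,1],[0,-2,2,0],[0,0,2,-1],[0,0,0,2]]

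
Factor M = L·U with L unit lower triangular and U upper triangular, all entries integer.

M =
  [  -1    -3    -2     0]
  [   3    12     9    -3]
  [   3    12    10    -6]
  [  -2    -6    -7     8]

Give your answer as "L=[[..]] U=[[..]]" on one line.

L=[[1,0,0,0],[-3,1,0,0],[-3,1,1,0],[2,0,-3,1]] U=[[-1,-3,-2,0],[0,3,3,-3],[0,0,1,-3],[0,0,0,-1]]

  R1 -= -3·R0 → [0,3,3,-3]
  R2 -= -3·R0 → [0,3,4,-6]
  R3 -= 2·R0 → [0,0,-3,8]
  R2 -= 1·R1 → [0,0,1,-3]
  R3 -= 0·R1 → [0,0,-3,8]
  R3 -= -3·R2 → [0,0,0,-1]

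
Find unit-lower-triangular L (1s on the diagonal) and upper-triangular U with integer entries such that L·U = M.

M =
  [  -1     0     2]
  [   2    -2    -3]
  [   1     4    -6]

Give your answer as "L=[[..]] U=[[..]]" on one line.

L=[[1,0,0],[-2,1,0],[-1,-2,1]] U=[[-1,0,2],[0,-2,1],[0,0,-2]]

  row1 -= -2·row0 → [0,-2,1]
  row2 -= -1·row0 → [0,4,-4]
  row2 -= -2·row1 → [0,0,-2]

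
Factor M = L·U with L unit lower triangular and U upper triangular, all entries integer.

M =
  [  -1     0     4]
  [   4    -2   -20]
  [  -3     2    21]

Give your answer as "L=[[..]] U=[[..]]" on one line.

L=[[1,0,0],[-4,1,0],[3,-1,1]] U=[[-1,0,4],[0,-2,-4],[0,0,5]]

  row1 -= -4·row0 → [0,-2,-4]
  row2 -= 3·row0 → [0,2,9]
  row2 -= -1·row1 → [0,0,5]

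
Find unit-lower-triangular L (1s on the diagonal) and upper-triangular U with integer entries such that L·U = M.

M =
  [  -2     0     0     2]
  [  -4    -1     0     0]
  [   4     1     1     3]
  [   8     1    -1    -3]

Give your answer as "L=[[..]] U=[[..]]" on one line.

L=[[1,0,0,0],[2,1,0,0],[-2,-1,1,0],[-4,-1,-1,1]] U=[[-2,0,0,2],[0,-1,0,-4],[0,0,1,3],[0,0,0,4]]

  r1 -= 2·r0 → [0,-1,0,-4]
  r2 -= -2·r0 → [0,1,1,7]
  r3 -= -4·r0 → [0,1,-1,5]
  r2 -= -1·r1 → [0,0,1,3]
  r3 -= -1·r1 → [0,0,-1,1]
  r3 -= -1·r2 → [0,0,0,4]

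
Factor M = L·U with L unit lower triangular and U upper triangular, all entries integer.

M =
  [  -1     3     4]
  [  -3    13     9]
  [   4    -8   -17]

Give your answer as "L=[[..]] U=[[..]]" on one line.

L=[[1,0,0],[3,1,0],[-4,1,1]] U=[[-1,3,4],[0,4,-3],[0,0,2]]

  row1 -= 3·row0 → [0,4,-3]
  row2 -= -4·row0 → [0,4,-1]
  row2 -= 1·row1 → [0,0,2]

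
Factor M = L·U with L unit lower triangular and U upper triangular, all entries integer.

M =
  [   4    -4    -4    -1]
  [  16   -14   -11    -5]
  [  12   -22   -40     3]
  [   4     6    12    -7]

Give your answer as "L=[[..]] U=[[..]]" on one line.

  R1 -= 4·R0 → [0,2,5,-1]
  R2 -= 3·R0 → [0,-10,-28,6]
  R3 -= 1·R0 → [0,10,16,-6]
  R2 -= -5·R1 → [0,0,-3,1]
  R3 -= 5·R1 → [0,0,-9,-1]
  R3 -= 3·R2 → [0,0,0,-4]

L=[[1,0,0,0],[4,1,0,0],[3,-5,1,0],[1,5,3,1]] U=[[4,-4,-4,-1],[0,2,5,-1],[0,0,-3,1],[0,0,0,-4]]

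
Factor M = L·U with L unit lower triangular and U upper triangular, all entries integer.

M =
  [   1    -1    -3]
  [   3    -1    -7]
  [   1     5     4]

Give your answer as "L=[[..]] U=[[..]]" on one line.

  R1 -= 3·R0 → [0,2,2]
  R2 -= 1·R0 → [0,6,7]
  R2 -= 3·R1 → [0,0,1]

L=[[1,0,0],[3,1,0],[1,3,1]] U=[[1,-1,-3],[0,2,2],[0,0,1]]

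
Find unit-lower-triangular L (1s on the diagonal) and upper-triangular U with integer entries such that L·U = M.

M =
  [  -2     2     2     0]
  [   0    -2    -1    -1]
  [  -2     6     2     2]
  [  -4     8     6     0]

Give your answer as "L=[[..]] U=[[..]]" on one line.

  r1 -= 0·r0 → [0,-2,-1,-1]
  r2 -= 1·r0 → [0,4,0,2]
  r3 -= 2·r0 → [0,4,2,0]
  r2 -= -2·r1 → [0,0,-2,0]
  r3 -= -2·r1 → [0,0,0,-2]
  r3 -= 0·r2 → [0,0,0,-2]

L=[[1,0,0,0],[0,1,0,0],[1,-2,1,0],[2,-2,0,1]] U=[[-2,2,2,0],[0,-2,-1,-1],[0,0,-2,0],[0,0,0,-2]]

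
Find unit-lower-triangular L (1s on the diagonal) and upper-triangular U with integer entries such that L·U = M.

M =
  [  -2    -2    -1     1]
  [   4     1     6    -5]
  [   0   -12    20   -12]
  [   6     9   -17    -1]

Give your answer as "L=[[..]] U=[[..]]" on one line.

L=[[1,0,0,0],[-2,1,0,0],[0,4,1,0],[-3,-1,-4,1]] U=[[-2,-2,-1,1],[0,-3,4,-3],[0,0,4,0],[0,0,0,-1]]

  r1 -= -2·r0 → [0,-3,4,-3]
  r2 -= 0·r0 → [0,-12,20,-12]
  r3 -= -3·r0 → [0,3,-20,2]
  r2 -= 4·r1 → [0,0,4,0]
  r3 -= -1·r1 → [0,0,-16,-1]
  r3 -= -4·r2 → [0,0,0,-1]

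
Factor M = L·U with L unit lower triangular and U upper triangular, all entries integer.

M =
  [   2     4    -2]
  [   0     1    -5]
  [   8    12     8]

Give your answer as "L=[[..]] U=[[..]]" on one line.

L=[[1,0,0],[0,1,0],[4,-4,1]] U=[[2,4,-2],[0,1,-5],[0,0,-4]]

  r1 -= 0·r0 → [0,1,-5]
  r2 -= 4·r0 → [0,-4,16]
  r2 -= -4·r1 → [0,0,-4]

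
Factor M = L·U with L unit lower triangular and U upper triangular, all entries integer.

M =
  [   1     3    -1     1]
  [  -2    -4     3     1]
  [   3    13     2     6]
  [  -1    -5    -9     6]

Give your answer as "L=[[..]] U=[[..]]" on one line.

L=[[1,0,0,0],[-2,1,0,0],[3,2,1,0],[-1,-1,-3,1]] U=[[1,3,-1,1],[0,2,1,3],[0,0,3,-3],[0,0,0,1]]

  row1 -= -2·row0 → [0,2,1,3]
  row2 -= 3·row0 → [0,4,5,3]
  row3 -= -1·row0 → [0,-2,-10,7]
  row2 -= 2·row1 → [0,0,3,-3]
  row3 -= -1·row1 → [0,0,-9,10]
  row3 -= -3·row2 → [0,0,0,1]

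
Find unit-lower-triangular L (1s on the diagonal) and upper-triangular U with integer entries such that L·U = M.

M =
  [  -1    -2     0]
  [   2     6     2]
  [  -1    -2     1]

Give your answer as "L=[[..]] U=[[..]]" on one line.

  row1 -= -2·row0 → [0,2,2]
  row2 -= 1·row0 → [0,0,1]
  row2 -= 0·row1 → [0,0,1]

L=[[1,0,0],[-2,1,0],[1,0,1]] U=[[-1,-2,0],[0,2,2],[0,0,1]]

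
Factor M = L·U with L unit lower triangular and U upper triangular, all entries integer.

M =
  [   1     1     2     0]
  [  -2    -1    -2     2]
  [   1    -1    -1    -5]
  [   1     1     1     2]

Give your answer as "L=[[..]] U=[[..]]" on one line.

  row1 -= -2·row0 → [0,1,2,2]
  row2 -= 1·row0 → [0,-2,-3,-5]
  row3 -= 1·row0 → [0,0,-1,2]
  row2 -= -2·row1 → [0,0,1,-1]
  row3 -= 0·row1 → [0,0,-1,2]
  row3 -= -1·row2 → [0,0,0,1]

L=[[1,0,0,0],[-2,1,0,0],[1,-2,1,0],[1,0,-1,1]] U=[[1,1,2,0],[0,1,2,2],[0,0,1,-1],[0,0,0,1]]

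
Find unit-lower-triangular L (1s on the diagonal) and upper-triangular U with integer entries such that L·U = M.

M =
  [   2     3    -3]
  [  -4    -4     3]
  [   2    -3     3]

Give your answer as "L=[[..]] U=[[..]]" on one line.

L=[[1,0,0],[-2,1,0],[1,-3,1]] U=[[2,3,-3],[0,2,-3],[0,0,-3]]

  r1 -= -2·r0 → [0,2,-3]
  r2 -= 1·r0 → [0,-6,6]
  r2 -= -3·r1 → [0,0,-3]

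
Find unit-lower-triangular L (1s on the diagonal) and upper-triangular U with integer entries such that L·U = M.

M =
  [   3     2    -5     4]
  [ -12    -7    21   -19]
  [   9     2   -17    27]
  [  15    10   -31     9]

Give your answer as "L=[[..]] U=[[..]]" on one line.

  r1 -= -4·r0 → [0,1,1,-3]
  r2 -= 3·r0 → [0,-4,-2,15]
  r3 -= 5·r0 → [0,0,-6,-11]
  r2 -= -4·r1 → [0,0,2,3]
  r3 -= 0·r1 → [0,0,-6,-11]
  r3 -= -3·r2 → [0,0,0,-2]

L=[[1,0,0,0],[-4,1,0,0],[3,-4,1,0],[5,0,-3,1]] U=[[3,2,-5,4],[0,1,1,-3],[0,0,2,3],[0,0,0,-2]]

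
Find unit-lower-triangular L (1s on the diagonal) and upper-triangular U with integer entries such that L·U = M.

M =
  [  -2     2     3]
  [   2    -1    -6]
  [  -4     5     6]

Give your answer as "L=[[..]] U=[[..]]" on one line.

  r1 -= -1·r0 → [0,1,-3]
  r2 -= 2·r0 → [0,1,0]
  r2 -= 1·r1 → [0,0,3]

L=[[1,0,0],[-1,1,0],[2,1,1]] U=[[-2,2,3],[0,1,-3],[0,0,3]]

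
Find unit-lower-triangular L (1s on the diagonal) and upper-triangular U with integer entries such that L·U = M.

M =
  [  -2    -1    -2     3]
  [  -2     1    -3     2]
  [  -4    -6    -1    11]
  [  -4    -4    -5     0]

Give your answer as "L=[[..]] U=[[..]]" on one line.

L=[[1,0,0,0],[1,1,0,0],[2,-2,1,0],[2,-1,-2,1]] U=[[-2,-1,-2,3],[0,2,-1,-1],[0,0,1,3],[0,0,0,-1]]

  r1 -= 1·r0 → [0,2,-1,-1]
  r2 -= 2·r0 → [0,-4,3,5]
  r3 -= 2·r0 → [0,-2,-1,-6]
  r2 -= -2·r1 → [0,0,1,3]
  r3 -= -1·r1 → [0,0,-2,-7]
  r3 -= -2·r2 → [0,0,0,-1]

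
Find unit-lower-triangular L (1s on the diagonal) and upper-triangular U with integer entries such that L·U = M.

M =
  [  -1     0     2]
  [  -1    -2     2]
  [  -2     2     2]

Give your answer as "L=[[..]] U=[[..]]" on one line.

  r1 -= 1·r0 → [0,-2,0]
  r2 -= 2·r0 → [0,2,-2]
  r2 -= -1·r1 → [0,0,-2]

L=[[1,0,0],[1,1,0],[2,-1,1]] U=[[-1,0,2],[0,-2,0],[0,0,-2]]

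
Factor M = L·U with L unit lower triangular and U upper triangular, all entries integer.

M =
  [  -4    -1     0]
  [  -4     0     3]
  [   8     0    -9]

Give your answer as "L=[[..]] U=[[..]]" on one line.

  R1 -= 1·R0 → [0,1,3]
  R2 -= -2·R0 → [0,-2,-9]
  R2 -= -2·R1 → [0,0,-3]

L=[[1,0,0],[1,1,0],[-2,-2,1]] U=[[-4,-1,0],[0,1,3],[0,0,-3]]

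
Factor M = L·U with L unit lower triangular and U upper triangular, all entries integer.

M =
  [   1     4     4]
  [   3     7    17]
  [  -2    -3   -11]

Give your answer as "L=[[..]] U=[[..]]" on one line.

  row1 -= 3·row0 → [0,-5,5]
  row2 -= -2·row0 → [0,5,-3]
  row2 -= -1·row1 → [0,0,2]

L=[[1,0,0],[3,1,0],[-2,-1,1]] U=[[1,4,4],[0,-5,5],[0,0,2]]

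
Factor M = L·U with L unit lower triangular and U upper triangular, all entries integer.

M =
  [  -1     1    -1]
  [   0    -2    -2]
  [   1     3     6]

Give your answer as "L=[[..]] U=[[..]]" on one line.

L=[[1,0,0],[0,1,0],[-1,-2,1]] U=[[-1,1,-1],[0,-2,-2],[0,0,1]]

  R1 -= 0·R0 → [0,-2,-2]
  R2 -= -1·R0 → [0,4,5]
  R2 -= -2·R1 → [0,0,1]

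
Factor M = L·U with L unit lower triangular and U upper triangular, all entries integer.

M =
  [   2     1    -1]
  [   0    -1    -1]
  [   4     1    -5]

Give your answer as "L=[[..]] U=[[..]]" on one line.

  R1 -= 0·R0 → [0,-1,-1]
  R2 -= 2·R0 → [0,-1,-3]
  R2 -= 1·R1 → [0,0,-2]

L=[[1,0,0],[0,1,0],[2,1,1]] U=[[2,1,-1],[0,-1,-1],[0,0,-2]]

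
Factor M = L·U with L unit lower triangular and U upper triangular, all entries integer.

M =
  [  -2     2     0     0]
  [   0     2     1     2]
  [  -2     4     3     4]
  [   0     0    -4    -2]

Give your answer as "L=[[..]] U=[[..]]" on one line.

L=[[1,0,0,0],[0,1,0,0],[1,1,1,0],[0,0,-2,1]] U=[[-2,2,0,0],[0,2,1,2],[0,0,2,2],[0,0,0,2]]

  R1 -= 0·R0 → [0,2,1,2]
  R2 -= 1·R0 → [0,2,3,4]
  R3 -= 0·R0 → [0,0,-4,-2]
  R2 -= 1·R1 → [0,0,2,2]
  R3 -= 0·R1 → [0,0,-4,-2]
  R3 -= -2·R2 → [0,0,0,2]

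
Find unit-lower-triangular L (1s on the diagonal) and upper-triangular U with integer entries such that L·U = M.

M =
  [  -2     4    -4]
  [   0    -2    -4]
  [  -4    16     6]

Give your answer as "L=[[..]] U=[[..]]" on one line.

  R1 -= 0·R0 → [0,-2,-4]
  R2 -= 2·R0 → [0,8,14]
  R2 -= -4·R1 → [0,0,-2]

L=[[1,0,0],[0,1,0],[2,-4,1]] U=[[-2,4,-4],[0,-2,-4],[0,0,-2]]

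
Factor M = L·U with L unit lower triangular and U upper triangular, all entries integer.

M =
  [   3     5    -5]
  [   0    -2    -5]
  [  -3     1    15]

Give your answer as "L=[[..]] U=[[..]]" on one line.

  row1 -= 0·row0 → [0,-2,-5]
  row2 -= -1·row0 → [0,6,10]
  row2 -= -3·row1 → [0,0,-5]

L=[[1,0,0],[0,1,0],[-1,-3,1]] U=[[3,5,-5],[0,-2,-5],[0,0,-5]]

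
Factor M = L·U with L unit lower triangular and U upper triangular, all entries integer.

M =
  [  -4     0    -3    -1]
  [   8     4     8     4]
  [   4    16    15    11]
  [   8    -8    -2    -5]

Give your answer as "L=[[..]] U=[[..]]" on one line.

  r1 -= -2·r0 → [0,4,2,2]
  r2 -= -1·r0 → [0,16,12,10]
  r3 -= -2·r0 → [0,-8,-8,-7]
  r2 -= 4·r1 → [0,0,4,2]
  r3 -= -2·r1 → [0,0,-4,-3]
  r3 -= -1·r2 → [0,0,0,-1]

L=[[1,0,0,0],[-2,1,0,0],[-1,4,1,0],[-2,-2,-1,1]] U=[[-4,0,-3,-1],[0,4,2,2],[0,0,4,2],[0,0,0,-1]]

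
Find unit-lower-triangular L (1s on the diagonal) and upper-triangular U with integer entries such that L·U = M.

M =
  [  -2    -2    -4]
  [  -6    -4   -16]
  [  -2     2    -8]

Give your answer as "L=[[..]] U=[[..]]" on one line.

L=[[1,0,0],[3,1,0],[1,2,1]] U=[[-2,-2,-4],[0,2,-4],[0,0,4]]

  r1 -= 3·r0 → [0,2,-4]
  r2 -= 1·r0 → [0,4,-4]
  r2 -= 2·r1 → [0,0,4]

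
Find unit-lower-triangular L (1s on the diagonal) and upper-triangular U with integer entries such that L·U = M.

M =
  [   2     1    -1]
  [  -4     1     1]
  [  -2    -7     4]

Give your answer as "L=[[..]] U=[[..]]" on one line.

  R1 -= -2·R0 → [0,3,-1]
  R2 -= -1·R0 → [0,-6,3]
  R2 -= -2·R1 → [0,0,1]

L=[[1,0,0],[-2,1,0],[-1,-2,1]] U=[[2,1,-1],[0,3,-1],[0,0,1]]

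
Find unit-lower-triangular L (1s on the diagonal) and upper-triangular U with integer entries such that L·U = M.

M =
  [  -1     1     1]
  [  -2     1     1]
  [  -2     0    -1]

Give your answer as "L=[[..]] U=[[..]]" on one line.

L=[[1,0,0],[2,1,0],[2,2,1]] U=[[-1,1,1],[0,-1,-1],[0,0,-1]]

  r1 -= 2·r0 → [0,-1,-1]
  r2 -= 2·r0 → [0,-2,-3]
  r2 -= 2·r1 → [0,0,-1]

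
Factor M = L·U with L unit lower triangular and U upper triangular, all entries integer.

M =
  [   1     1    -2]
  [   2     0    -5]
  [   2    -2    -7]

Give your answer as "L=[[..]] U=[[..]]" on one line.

L=[[1,0,0],[2,1,0],[2,2,1]] U=[[1,1,-2],[0,-2,-1],[0,0,-1]]

  R1 -= 2·R0 → [0,-2,-1]
  R2 -= 2·R0 → [0,-4,-3]
  R2 -= 2·R1 → [0,0,-1]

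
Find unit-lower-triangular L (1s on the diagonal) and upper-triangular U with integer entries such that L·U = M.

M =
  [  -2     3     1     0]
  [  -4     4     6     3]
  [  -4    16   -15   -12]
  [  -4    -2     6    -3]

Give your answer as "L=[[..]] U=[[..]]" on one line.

L=[[1,0,0,0],[2,1,0,0],[2,-5,1,0],[2,4,-4,1]] U=[[-2,3,1,0],[0,-2,4,3],[0,0,3,3],[0,0,0,-3]]

  r1 -= 2·r0 → [0,-2,4,3]
  r2 -= 2·r0 → [0,10,-17,-12]
  r3 -= 2·r0 → [0,-8,4,-3]
  r2 -= -5·r1 → [0,0,3,3]
  r3 -= 4·r1 → [0,0,-12,-15]
  r3 -= -4·r2 → [0,0,0,-3]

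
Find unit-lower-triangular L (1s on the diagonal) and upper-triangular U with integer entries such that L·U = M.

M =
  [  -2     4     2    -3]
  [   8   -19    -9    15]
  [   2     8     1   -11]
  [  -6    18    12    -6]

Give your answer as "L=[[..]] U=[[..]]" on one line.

L=[[1,0,0,0],[-4,1,0,0],[-1,-4,1,0],[3,-2,-4,1]] U=[[-2,4,2,-3],[0,-3,-1,3],[0,0,-1,-2],[0,0,0,1]]

  row1 -= -4·row0 → [0,-3,-1,3]
  row2 -= -1·row0 → [0,12,3,-14]
  row3 -= 3·row0 → [0,6,6,3]
  row2 -= -4·row1 → [0,0,-1,-2]
  row3 -= -2·row1 → [0,0,4,9]
  row3 -= -4·row2 → [0,0,0,1]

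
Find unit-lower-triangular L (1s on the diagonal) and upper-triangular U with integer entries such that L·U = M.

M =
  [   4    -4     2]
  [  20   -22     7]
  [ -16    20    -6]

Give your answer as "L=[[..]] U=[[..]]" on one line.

  r1 -= 5·r0 → [0,-2,-3]
  r2 -= -4·r0 → [0,4,2]
  r2 -= -2·r1 → [0,0,-4]

L=[[1,0,0],[5,1,0],[-4,-2,1]] U=[[4,-4,2],[0,-2,-3],[0,0,-4]]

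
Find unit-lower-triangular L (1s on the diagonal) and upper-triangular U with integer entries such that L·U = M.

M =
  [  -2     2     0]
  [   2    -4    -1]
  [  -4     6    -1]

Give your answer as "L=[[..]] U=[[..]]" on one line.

  r1 -= -1·r0 → [0,-2,-1]
  r2 -= 2·r0 → [0,2,-1]
  r2 -= -1·r1 → [0,0,-2]

L=[[1,0,0],[-1,1,0],[2,-1,1]] U=[[-2,2,0],[0,-2,-1],[0,0,-2]]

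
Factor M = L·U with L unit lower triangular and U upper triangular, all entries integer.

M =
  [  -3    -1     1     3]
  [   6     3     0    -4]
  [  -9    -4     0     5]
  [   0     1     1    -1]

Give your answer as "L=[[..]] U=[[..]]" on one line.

  R1 -= -2·R0 → [0,1,2,2]
  R2 -= 3·R0 → [0,-1,-3,-4]
  R3 -= 0·R0 → [0,1,1,-1]
  R2 -= -1·R1 → [0,0,-1,-2]
  R3 -= 1·R1 → [0,0,-1,-3]
  R3 -= 1·R2 → [0,0,0,-1]

L=[[1,0,0,0],[-2,1,0,0],[3,-1,1,0],[0,1,1,1]] U=[[-3,-1,1,3],[0,1,2,2],[0,0,-1,-2],[0,0,0,-1]]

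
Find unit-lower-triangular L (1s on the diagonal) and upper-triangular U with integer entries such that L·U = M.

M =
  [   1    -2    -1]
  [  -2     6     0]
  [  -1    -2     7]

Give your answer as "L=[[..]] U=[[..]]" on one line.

  R1 -= -2·R0 → [0,2,-2]
  R2 -= -1·R0 → [0,-4,6]
  R2 -= -2·R1 → [0,0,2]

L=[[1,0,0],[-2,1,0],[-1,-2,1]] U=[[1,-2,-1],[0,2,-2],[0,0,2]]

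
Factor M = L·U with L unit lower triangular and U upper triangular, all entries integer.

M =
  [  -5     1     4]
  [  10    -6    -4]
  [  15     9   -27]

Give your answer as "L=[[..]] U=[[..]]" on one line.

  R1 -= -2·R0 → [0,-4,4]
  R2 -= -3·R0 → [0,12,-15]
  R2 -= -3·R1 → [0,0,-3]

L=[[1,0,0],[-2,1,0],[-3,-3,1]] U=[[-5,1,4],[0,-4,4],[0,0,-3]]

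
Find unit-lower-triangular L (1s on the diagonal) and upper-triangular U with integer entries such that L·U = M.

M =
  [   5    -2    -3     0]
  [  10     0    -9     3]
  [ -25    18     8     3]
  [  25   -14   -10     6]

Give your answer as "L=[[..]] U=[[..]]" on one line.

L=[[1,0,0,0],[2,1,0,0],[-5,2,1,0],[5,-1,-2,1]] U=[[5,-2,-3,0],[0,4,-3,3],[0,0,-1,-3],[0,0,0,3]]

  row1 -= 2·row0 → [0,4,-3,3]
  row2 -= -5·row0 → [0,8,-7,3]
  row3 -= 5·row0 → [0,-4,5,6]
  row2 -= 2·row1 → [0,0,-1,-3]
  row3 -= -1·row1 → [0,0,2,9]
  row3 -= -2·row2 → [0,0,0,3]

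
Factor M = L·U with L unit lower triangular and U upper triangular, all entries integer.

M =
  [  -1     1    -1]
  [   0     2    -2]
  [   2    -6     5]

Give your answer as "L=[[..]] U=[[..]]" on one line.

L=[[1,0,0],[0,1,0],[-2,-2,1]] U=[[-1,1,-1],[0,2,-2],[0,0,-1]]

  row1 -= 0·row0 → [0,2,-2]
  row2 -= -2·row0 → [0,-4,3]
  row2 -= -2·row1 → [0,0,-1]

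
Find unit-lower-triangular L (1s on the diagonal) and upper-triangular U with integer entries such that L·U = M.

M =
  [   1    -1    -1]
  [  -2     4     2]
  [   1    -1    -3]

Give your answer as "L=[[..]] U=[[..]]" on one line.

  row1 -= -2·row0 → [0,2,0]
  row2 -= 1·row0 → [0,0,-2]
  row2 -= 0·row1 → [0,0,-2]

L=[[1,0,0],[-2,1,0],[1,0,1]] U=[[1,-1,-1],[0,2,0],[0,0,-2]]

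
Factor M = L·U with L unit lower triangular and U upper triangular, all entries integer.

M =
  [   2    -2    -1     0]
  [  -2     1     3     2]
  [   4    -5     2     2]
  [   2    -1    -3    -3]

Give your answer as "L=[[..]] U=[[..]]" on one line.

L=[[1,0,0,0],[-1,1,0,0],[2,1,1,0],[1,-1,0,1]] U=[[2,-2,-1,0],[0,-1,2,2],[0,0,2,0],[0,0,0,-1]]

  r1 -= -1·r0 → [0,-1,2,2]
  r2 -= 2·r0 → [0,-1,4,2]
  r3 -= 1·r0 → [0,1,-2,-3]
  r2 -= 1·r1 → [0,0,2,0]
  r3 -= -1·r1 → [0,0,0,-1]
  r3 -= 0·r2 → [0,0,0,-1]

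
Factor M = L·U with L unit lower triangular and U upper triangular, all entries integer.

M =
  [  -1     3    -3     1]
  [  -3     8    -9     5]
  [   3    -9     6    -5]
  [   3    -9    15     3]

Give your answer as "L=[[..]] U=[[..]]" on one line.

  r1 -= 3·r0 → [0,-1,0,2]
  r2 -= -3·r0 → [0,0,-3,-2]
  r3 -= -3·r0 → [0,0,6,6]
  r2 -= 0·r1 → [0,0,-3,-2]
  r3 -= 0·r1 → [0,0,6,6]
  r3 -= -2·r2 → [0,0,0,2]

L=[[1,0,0,0],[3,1,0,0],[-3,0,1,0],[-3,0,-2,1]] U=[[-1,3,-3,1],[0,-1,0,2],[0,0,-3,-2],[0,0,0,2]]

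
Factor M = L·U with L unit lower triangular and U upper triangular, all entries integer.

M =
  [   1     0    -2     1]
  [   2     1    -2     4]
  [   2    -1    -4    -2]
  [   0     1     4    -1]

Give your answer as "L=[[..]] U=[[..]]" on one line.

  R1 -= 2·R0 → [0,1,2,2]
  R2 -= 2·R0 → [0,-1,0,-4]
  R3 -= 0·R0 → [0,1,4,-1]
  R2 -= -1·R1 → [0,0,2,-2]
  R3 -= 1·R1 → [0,0,2,-3]
  R3 -= 1·R2 → [0,0,0,-1]

L=[[1,0,0,0],[2,1,0,0],[2,-1,1,0],[0,1,1,1]] U=[[1,0,-2,1],[0,1,2,2],[0,0,2,-2],[0,0,0,-1]]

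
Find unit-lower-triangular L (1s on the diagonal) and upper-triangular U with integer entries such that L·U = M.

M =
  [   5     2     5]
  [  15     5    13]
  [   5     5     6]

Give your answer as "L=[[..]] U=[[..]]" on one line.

L=[[1,0,0],[3,1,0],[1,-3,1]] U=[[5,2,5],[0,-1,-2],[0,0,-5]]

  r1 -= 3·r0 → [0,-1,-2]
  r2 -= 1·r0 → [0,3,1]
  r2 -= -3·r1 → [0,0,-5]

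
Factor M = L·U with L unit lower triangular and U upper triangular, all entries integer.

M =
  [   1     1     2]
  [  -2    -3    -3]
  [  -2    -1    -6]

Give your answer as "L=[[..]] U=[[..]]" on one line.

  r1 -= -2·r0 → [0,-1,1]
  r2 -= -2·r0 → [0,1,-2]
  r2 -= -1·r1 → [0,0,-1]

L=[[1,0,0],[-2,1,0],[-2,-1,1]] U=[[1,1,2],[0,-1,1],[0,0,-1]]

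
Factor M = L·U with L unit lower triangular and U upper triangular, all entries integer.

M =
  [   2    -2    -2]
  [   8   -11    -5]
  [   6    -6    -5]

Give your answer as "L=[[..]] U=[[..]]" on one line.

L=[[1,0,0],[4,1,0],[3,0,1]] U=[[2,-2,-2],[0,-3,3],[0,0,1]]

  row1 -= 4·row0 → [0,-3,3]
  row2 -= 3·row0 → [0,0,1]
  row2 -= 0·row1 → [0,0,1]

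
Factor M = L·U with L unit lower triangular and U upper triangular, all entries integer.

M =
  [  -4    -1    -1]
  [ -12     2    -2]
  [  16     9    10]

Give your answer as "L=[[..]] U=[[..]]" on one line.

L=[[1,0,0],[3,1,0],[-4,1,1]] U=[[-4,-1,-1],[0,5,1],[0,0,5]]

  r1 -= 3·r0 → [0,5,1]
  r2 -= -4·r0 → [0,5,6]
  r2 -= 1·r1 → [0,0,5]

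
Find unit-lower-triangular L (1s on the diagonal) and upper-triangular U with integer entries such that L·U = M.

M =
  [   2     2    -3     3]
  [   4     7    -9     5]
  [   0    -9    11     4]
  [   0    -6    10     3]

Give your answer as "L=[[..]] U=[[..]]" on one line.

  row1 -= 2·row0 → [0,3,-3,-1]
  row2 -= 0·row0 → [0,-9,11,4]
  row3 -= 0·row0 → [0,-6,10,3]
  row2 -= -3·row1 → [0,0,2,1]
  row3 -= -2·row1 → [0,0,4,1]
  row3 -= 2·row2 → [0,0,0,-1]

L=[[1,0,0,0],[2,1,0,0],[0,-3,1,0],[0,-2,2,1]] U=[[2,2,-3,3],[0,3,-3,-1],[0,0,2,1],[0,0,0,-1]]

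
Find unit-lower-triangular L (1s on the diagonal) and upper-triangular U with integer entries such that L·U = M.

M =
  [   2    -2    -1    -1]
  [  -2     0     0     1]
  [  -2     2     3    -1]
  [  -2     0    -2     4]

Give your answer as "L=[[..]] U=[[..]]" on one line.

  r1 -= -1·r0 → [0,-2,-1,0]
  r2 -= -1·r0 → [0,0,2,-2]
  r3 -= -1·r0 → [0,-2,-3,3]
  r2 -= 0·r1 → [0,0,2,-2]
  r3 -= 1·r1 → [0,0,-2,3]
  r3 -= -1·r2 → [0,0,0,1]

L=[[1,0,0,0],[-1,1,0,0],[-1,0,1,0],[-1,1,-1,1]] U=[[2,-2,-1,-1],[0,-2,-1,0],[0,0,2,-2],[0,0,0,1]]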